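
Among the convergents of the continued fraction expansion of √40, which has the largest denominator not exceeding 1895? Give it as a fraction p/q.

8886/1405

√40 = [6; 3, 12, …] (period length 2).
Convergents:
  p_0/q_0 = 6/1
  p_1/q_1 = 19/3
  p_2/q_2 = 234/37
  p_3/q_3 = 721/114
  p_4/q_4 = 8886/1405
  p_5/q_5 = 27379/4329
q_4 = 1405 ≤ 1895 < 4329 = q_5, so the answer is 8886/1405.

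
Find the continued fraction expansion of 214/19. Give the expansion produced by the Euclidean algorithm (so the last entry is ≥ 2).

214 = 11·19 + 5
19 = 3·5 + 4
5 = 1·4 + 1
4 = 4·1 + 0  (stop)
So 214/19 = [11; 3, 1, 4].

[11; 3, 1, 4]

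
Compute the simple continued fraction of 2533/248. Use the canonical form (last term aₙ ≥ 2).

2533 = 10×248 + 53
248 = 4×53 + 36
53 = 1×36 + 17
36 = 2×17 + 2
17 = 8×2 + 1
2 = 2×1 + 0  (stop)
So 2533/248 = [10; 4, 1, 2, 8, 2].

[10; 4, 1, 2, 8, 2]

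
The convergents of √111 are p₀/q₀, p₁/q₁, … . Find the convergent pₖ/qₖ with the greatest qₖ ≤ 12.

√111 = [10; 1, 1, 6, 1, 1, 20, …] (period length 6).
Convergents:
  p_0/q_0 = 10/1
  p_1/q_1 = 11/1
  p_2/q_2 = 21/2
  p_3/q_3 = 137/13
q_2 = 2 ≤ 12 < 13 = q_3, so the answer is 21/2.

21/2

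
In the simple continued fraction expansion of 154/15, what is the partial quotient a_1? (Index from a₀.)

154 = 10·15 + 4   →  a_0 = 10
15 = 3·4 + 3   →  a_1 = 3

3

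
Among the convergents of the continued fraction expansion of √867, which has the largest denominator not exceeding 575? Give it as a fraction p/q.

√867 = [29; 2, 4, 29, 4, 2, 58, …] (period length 6).
Convergents:
  p_0/q_0 = 29/1
  p_1/q_1 = 59/2
  p_2/q_2 = 265/9
  p_3/q_3 = 7744/263
  p_4/q_4 = 31241/1061
q_3 = 263 ≤ 575 < 1061 = q_4, so the answer is 7744/263.

7744/263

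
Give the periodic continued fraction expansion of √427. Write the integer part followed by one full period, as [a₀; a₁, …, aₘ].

[20; 1, 1, 1, 40]

a₀ = ⌊√427⌋ = 20.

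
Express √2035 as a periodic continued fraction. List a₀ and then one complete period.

a₀ = ⌊√2035⌋ = 45.

[45; 9, 90]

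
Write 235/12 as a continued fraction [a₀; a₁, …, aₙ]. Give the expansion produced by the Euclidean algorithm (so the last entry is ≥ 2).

[19; 1, 1, 2, 2]

235 = 19×12 + 7
12 = 1×7 + 5
7 = 1×5 + 2
5 = 2×2 + 1
2 = 2×1 + 0  (stop)
So 235/12 = [19; 1, 1, 2, 2].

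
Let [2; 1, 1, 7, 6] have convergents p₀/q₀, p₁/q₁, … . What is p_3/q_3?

38/15

Using pₖ = aₖpₖ₋₁ + pₖ₋₂, qₖ = aₖqₖ₋₁ + qₖ₋₂ (with p₋₁=1, p₋₂=0, q₋₁=0, q₋₂=1):
  k=0: a=2, p=2, q=1
  k=1: a=1, p=3, q=1
  k=2: a=1, p=5, q=2
  k=3: a=7, p=38, q=15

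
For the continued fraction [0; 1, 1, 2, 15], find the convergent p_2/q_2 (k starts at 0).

Using pₖ = aₖpₖ₋₁ + pₖ₋₂, qₖ = aₖqₖ₋₁ + qₖ₋₂ (with p₋₁=1, p₋₂=0, q₋₁=0, q₋₂=1):
  k=0: a=0, p=0, q=1
  k=1: a=1, p=1, q=1
  k=2: a=1, p=1, q=2

1/2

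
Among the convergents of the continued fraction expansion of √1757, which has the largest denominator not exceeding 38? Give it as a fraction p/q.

503/12

√1757 = [41; 1, 10, 1, 82, …] (period length 4).
Convergents:
  p_0/q_0 = 41/1
  p_1/q_1 = 42/1
  p_2/q_2 = 461/11
  p_3/q_3 = 503/12
  p_4/q_4 = 41707/995
q_3 = 12 ≤ 38 < 995 = q_4, so the answer is 503/12.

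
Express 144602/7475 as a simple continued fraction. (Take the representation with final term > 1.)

[19; 2, 1, 9, 15, 17]

144602 = 19×7475 + 2577
7475 = 2×2577 + 2321
2577 = 1×2321 + 256
2321 = 9×256 + 17
256 = 15×17 + 1
17 = 17×1 + 0  (stop)
So 144602/7475 = [19; 2, 1, 9, 15, 17].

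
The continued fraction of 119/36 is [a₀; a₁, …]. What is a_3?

119 = 3·36 + 11   →  a_0 = 3
36 = 3·11 + 3   →  a_1 = 3
11 = 3·3 + 2   →  a_2 = 3
3 = 1·2 + 1   →  a_3 = 1

1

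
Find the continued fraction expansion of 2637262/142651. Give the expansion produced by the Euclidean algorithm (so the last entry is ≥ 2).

[18; 2, 19, 1, 1, 13, 10, 13]

2637262 = 18×142651 + 69544
142651 = 2×69544 + 3563
69544 = 19×3563 + 1847
3563 = 1×1847 + 1716
1847 = 1×1716 + 131
1716 = 13×131 + 13
131 = 10×13 + 1
13 = 13×1 + 0  (stop)
So 2637262/142651 = [18; 2, 19, 1, 1, 13, 10, 13].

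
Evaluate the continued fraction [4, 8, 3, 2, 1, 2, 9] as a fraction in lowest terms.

8649/2099

Using pₖ = aₖpₖ₋₁ + pₖ₋₂ and qₖ = aₖqₖ₋₁ + qₖ₋₂:
  k=0: a=4, p=4, q=1
  k=1: a=8, p=33, q=8
  k=2: a=3, p=103, q=25
  k=3: a=2, p=239, q=58
  k=4: a=1, p=342, q=83
  k=5: a=2, p=923, q=224
  k=6: a=9, p=8649, q=2099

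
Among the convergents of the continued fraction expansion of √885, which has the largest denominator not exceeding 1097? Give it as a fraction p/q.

28321/952

√885 = [29; 1, 2, 1, 58, …] (period length 4).
Convergents:
  p_0/q_0 = 29/1
  p_1/q_1 = 30/1
  p_2/q_2 = 89/3
  p_3/q_3 = 119/4
  p_4/q_4 = 6991/235
  p_5/q_5 = 7110/239
  p_6/q_6 = 21211/713
  p_7/q_7 = 28321/952
  p_8/q_8 = 1663829/55929
q_7 = 952 ≤ 1097 < 55929 = q_8, so the answer is 28321/952.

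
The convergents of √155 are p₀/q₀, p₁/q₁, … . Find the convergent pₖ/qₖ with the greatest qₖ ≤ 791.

6088/489

√155 = [12; 2, 4, 2, 24, …] (period length 4).
Convergents:
  p_0/q_0 = 12/1
  p_1/q_1 = 25/2
  p_2/q_2 = 112/9
  p_3/q_3 = 249/20
  p_4/q_4 = 6088/489
  p_5/q_5 = 12425/998
q_4 = 489 ≤ 791 < 998 = q_5, so the answer is 6088/489.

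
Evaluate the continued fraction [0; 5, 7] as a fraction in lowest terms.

Using pₖ = aₖpₖ₋₁ + pₖ₋₂ and qₖ = aₖqₖ₋₁ + qₖ₋₂:
  k=0: a=0, p=0, q=1
  k=1: a=5, p=1, q=5
  k=2: a=7, p=7, q=36

7/36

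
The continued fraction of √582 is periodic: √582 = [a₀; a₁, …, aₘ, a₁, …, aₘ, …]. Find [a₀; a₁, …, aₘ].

[24; 8, 48]

a₀ = ⌊√582⌋ = 24.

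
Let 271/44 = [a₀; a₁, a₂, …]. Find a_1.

6

271 = 6·44 + 7   →  a_0 = 6
44 = 6·7 + 2   →  a_1 = 6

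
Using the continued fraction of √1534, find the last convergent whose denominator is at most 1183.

√1534 = [39; 6, 78, …] (period length 2).
Convergents:
  p_0/q_0 = 39/1
  p_1/q_1 = 235/6
  p_2/q_2 = 18369/469
  p_3/q_3 = 110449/2820
q_2 = 469 ≤ 1183 < 2820 = q_3, so the answer is 18369/469.

18369/469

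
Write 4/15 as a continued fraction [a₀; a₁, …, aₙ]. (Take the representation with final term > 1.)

[0; 3, 1, 3]

4 = 0*15 + 4
15 = 3*4 + 3
4 = 1*3 + 1
3 = 3*1 + 0  (stop)
So 4/15 = [0; 3, 1, 3].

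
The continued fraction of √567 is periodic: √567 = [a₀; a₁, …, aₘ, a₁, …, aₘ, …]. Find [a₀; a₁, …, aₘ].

a₀ = ⌊√567⌋ = 23.
With m₀=0, d₀=1 and mₖ₊₁ = dₖaₖ − mₖ, dₖ₊₁ = (n − mₖ₊₁²)/dₖ, aₖ₊₁ = ⌊(a₀+mₖ₊₁)/dₖ₊₁⌋:
  k=1: m=23, d=38, a=1
  k=2: m=15, d=9, a=4
  k=3: m=21, d=14, a=3
  k=4: m=21, d=9, a=4
  k=5: m=15, d=38, a=1
  k=6: m=23, d=1, a=46
d=1 and a=2a₀=46 at k=6, so the next step gives (m, d) = (23, 38) again — its k=1 value — and the period has length 6.

[23; 1, 4, 3, 4, 1, 46]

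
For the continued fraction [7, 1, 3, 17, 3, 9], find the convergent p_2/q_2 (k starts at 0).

31/4

Using pₖ = aₖpₖ₋₁ + pₖ₋₂, qₖ = aₖqₖ₋₁ + qₖ₋₂ (with p₋₁=1, p₋₂=0, q₋₁=0, q₋₂=1):
  k=0: a=7, p=7, q=1
  k=1: a=1, p=8, q=1
  k=2: a=3, p=31, q=4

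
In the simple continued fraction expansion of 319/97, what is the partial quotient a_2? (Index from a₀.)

319 = 3·97 + 28   →  a_0 = 3
97 = 3·28 + 13   →  a_1 = 3
28 = 2·13 + 2   →  a_2 = 2

2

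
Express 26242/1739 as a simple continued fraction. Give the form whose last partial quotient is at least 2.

[15; 11, 13, 12]

26242 = 15·1739 + 157
1739 = 11·157 + 12
157 = 13·12 + 1
12 = 12·1 + 0  (stop)
So 26242/1739 = [15; 11, 13, 12].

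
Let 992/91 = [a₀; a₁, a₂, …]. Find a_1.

1

992 = 10·91 + 82   →  a_0 = 10
91 = 1·82 + 9   →  a_1 = 1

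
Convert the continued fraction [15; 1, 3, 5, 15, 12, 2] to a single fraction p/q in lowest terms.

Using pₖ = aₖpₖ₋₁ + pₖ₋₂ and qₖ = aₖqₖ₋₁ + qₖ₋₂:
  k=0: a=15, p=15, q=1
  k=1: a=1, p=16, q=1
  k=2: a=3, p=63, q=4
  k=3: a=5, p=331, q=21
  k=4: a=15, p=5028, q=319
  k=5: a=12, p=60667, q=3849
  k=6: a=2, p=126362, q=8017

126362/8017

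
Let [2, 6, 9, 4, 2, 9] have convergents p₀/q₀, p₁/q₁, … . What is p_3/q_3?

489/226

Using pₖ = aₖpₖ₋₁ + pₖ₋₂, qₖ = aₖqₖ₋₁ + qₖ₋₂ (with p₋₁=1, p₋₂=0, q₋₁=0, q₋₂=1):
  k=0: a=2, p=2, q=1
  k=1: a=6, p=13, q=6
  k=2: a=9, p=119, q=55
  k=3: a=4, p=489, q=226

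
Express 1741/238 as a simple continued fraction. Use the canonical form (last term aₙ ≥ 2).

1741 = 7×238 + 75
238 = 3×75 + 13
75 = 5×13 + 10
13 = 1×10 + 3
10 = 3×3 + 1
3 = 3×1 + 0  (stop)
So 1741/238 = [7; 3, 5, 1, 3, 3].

[7; 3, 5, 1, 3, 3]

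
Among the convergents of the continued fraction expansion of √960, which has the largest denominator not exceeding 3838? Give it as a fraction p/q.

√960 = [30; 1, 60, …] (period length 2).
Convergents:
  p_0/q_0 = 30/1
  p_1/q_1 = 31/1
  p_2/q_2 = 1890/61
  p_3/q_3 = 1921/62
  p_4/q_4 = 117150/3781
  p_5/q_5 = 119071/3843
q_4 = 3781 ≤ 3838 < 3843 = q_5, so the answer is 117150/3781.

117150/3781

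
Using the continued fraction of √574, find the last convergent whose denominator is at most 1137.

27001/1127

√574 = [23; 1, 22, 1, 46, …] (period length 4).
Convergents:
  p_0/q_0 = 23/1
  p_1/q_1 = 24/1
  p_2/q_2 = 551/23
  p_3/q_3 = 575/24
  p_4/q_4 = 27001/1127
  p_5/q_5 = 27576/1151
q_4 = 1127 ≤ 1137 < 1151 = q_5, so the answer is 27001/1127.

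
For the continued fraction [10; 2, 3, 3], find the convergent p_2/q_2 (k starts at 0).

Using pₖ = aₖpₖ₋₁ + pₖ₋₂, qₖ = aₖqₖ₋₁ + qₖ₋₂ (with p₋₁=1, p₋₂=0, q₋₁=0, q₋₂=1):
  k=0: a=10, p=10, q=1
  k=1: a=2, p=21, q=2
  k=2: a=3, p=73, q=7

73/7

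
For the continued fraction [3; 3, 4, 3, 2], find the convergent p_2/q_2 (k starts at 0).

43/13

Using pₖ = aₖpₖ₋₁ + pₖ₋₂, qₖ = aₖqₖ₋₁ + qₖ₋₂ (with p₋₁=1, p₋₂=0, q₋₁=0, q₋₂=1):
  k=0: a=3, p=3, q=1
  k=1: a=3, p=10, q=3
  k=2: a=4, p=43, q=13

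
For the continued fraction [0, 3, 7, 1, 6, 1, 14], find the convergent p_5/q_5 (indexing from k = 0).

63/197

Using pₖ = aₖpₖ₋₁ + pₖ₋₂, qₖ = aₖqₖ₋₁ + qₖ₋₂ (with p₋₁=1, p₋₂=0, q₋₁=0, q₋₂=1):
  k=0: a=0, p=0, q=1
  k=1: a=3, p=1, q=3
  k=2: a=7, p=7, q=22
  k=3: a=1, p=8, q=25
  k=4: a=6, p=55, q=172
  k=5: a=1, p=63, q=197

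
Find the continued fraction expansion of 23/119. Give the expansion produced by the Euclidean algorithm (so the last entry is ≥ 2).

23 = 0×119 + 23
119 = 5×23 + 4
23 = 5×4 + 3
4 = 1×3 + 1
3 = 3×1 + 0  (stop)
So 23/119 = [0; 5, 5, 1, 3].

[0; 5, 5, 1, 3]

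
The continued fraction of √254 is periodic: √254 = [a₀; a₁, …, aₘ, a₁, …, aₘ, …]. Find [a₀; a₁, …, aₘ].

[15; 1, 14, 1, 30]

a₀ = ⌊√254⌋ = 15.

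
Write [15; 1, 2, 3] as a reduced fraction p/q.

Fold from the inside: start with 3/1.
  2 + 1/3 = 7/3
  1 + 3/7 = 10/7
  15 + 7/10 = 157/10

157/10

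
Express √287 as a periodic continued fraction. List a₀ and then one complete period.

a₀ = ⌊√287⌋ = 16.
With m₀=0, d₀=1 and mₖ₊₁ = dₖaₖ − mₖ, dₖ₊₁ = (n − mₖ₊₁²)/dₖ, aₖ₊₁ = ⌊(a₀+mₖ₊₁)/dₖ₊₁⌋:
  k=1: m=16, d=31, a=1
  k=2: m=15, d=2, a=15
  k=3: m=15, d=31, a=1
  k=4: m=16, d=1, a=32
d=1 and a=2a₀=32 at k=4, so the next step gives (m, d) = (16, 31) again — its k=1 value — and the period has length 4.

[16; 1, 15, 1, 32]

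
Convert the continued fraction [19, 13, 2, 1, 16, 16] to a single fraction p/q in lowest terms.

Fold from the inside: start with 16/1.
  16 + 1/16 = 257/16
  1 + 16/257 = 273/257
  2 + 257/273 = 803/273
  13 + 273/803 = 10712/803
  19 + 803/10712 = 204331/10712

204331/10712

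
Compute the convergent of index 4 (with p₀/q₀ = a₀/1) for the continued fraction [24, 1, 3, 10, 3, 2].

3144/127

Using pₖ = aₖpₖ₋₁ + pₖ₋₂, qₖ = aₖqₖ₋₁ + qₖ₋₂ (with p₋₁=1, p₋₂=0, q₋₁=0, q₋₂=1):
  k=0: a=24, p=24, q=1
  k=1: a=1, p=25, q=1
  k=2: a=3, p=99, q=4
  k=3: a=10, p=1015, q=41
  k=4: a=3, p=3144, q=127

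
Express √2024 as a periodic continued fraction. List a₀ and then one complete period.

a₀ = ⌊√2024⌋ = 44.
With m₀=0, d₀=1 and mₖ₊₁ = dₖaₖ − mₖ, dₖ₊₁ = (n − mₖ₊₁²)/dₖ, aₖ₊₁ = ⌊(a₀+mₖ₊₁)/dₖ₊₁⌋:
  k=1: m=44, d=88, a=1
  k=2: m=44, d=1, a=88
d=1 and a=2a₀=88 at k=2, so the next step gives (m, d) = (44, 88) again — its k=1 value — and the period has length 2.

[44; 1, 88]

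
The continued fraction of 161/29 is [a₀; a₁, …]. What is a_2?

1

161 = 5·29 + 16   →  a_0 = 5
29 = 1·16 + 13   →  a_1 = 1
16 = 1·13 + 3   →  a_2 = 1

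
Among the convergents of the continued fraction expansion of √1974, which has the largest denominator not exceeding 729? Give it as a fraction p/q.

11063/249

√1974 = [44; 2, 3, 17, 2, 17, 3, 2, 88, …] (period length 8).
Convergents:
  p_0/q_0 = 44/1
  p_1/q_1 = 89/2
  p_2/q_2 = 311/7
  p_3/q_3 = 5376/121
  p_4/q_4 = 11063/249
  p_5/q_5 = 193447/4354
q_4 = 249 ≤ 729 < 4354 = q_5, so the answer is 11063/249.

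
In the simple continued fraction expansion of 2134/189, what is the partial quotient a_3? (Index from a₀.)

3

2134 = 11·189 + 55   →  a_0 = 11
189 = 3·55 + 24   →  a_1 = 3
55 = 2·24 + 7   →  a_2 = 2
24 = 3·7 + 3   →  a_3 = 3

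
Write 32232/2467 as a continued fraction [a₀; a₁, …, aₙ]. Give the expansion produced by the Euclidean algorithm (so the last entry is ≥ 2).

[13; 15, 3, 10, 2, 2]

32232 = 13×2467 + 161
2467 = 15×161 + 52
161 = 3×52 + 5
52 = 10×5 + 2
5 = 2×2 + 1
2 = 2×1 + 0  (stop)
So 32232/2467 = [13; 15, 3, 10, 2, 2].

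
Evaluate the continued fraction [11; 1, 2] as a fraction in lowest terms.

35/3

Using pₖ = aₖpₖ₋₁ + pₖ₋₂ and qₖ = aₖqₖ₋₁ + qₖ₋₂:
  k=0: a=11, p=11, q=1
  k=1: a=1, p=12, q=1
  k=2: a=2, p=35, q=3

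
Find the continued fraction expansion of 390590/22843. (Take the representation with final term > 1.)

390590 = 17·22843 + 2259
22843 = 10·2259 + 253
2259 = 8·253 + 235
253 = 1·235 + 18
235 = 13·18 + 1
18 = 18·1 + 0  (stop)
So 390590/22843 = [17; 10, 8, 1, 13, 18].

[17; 10, 8, 1, 13, 18]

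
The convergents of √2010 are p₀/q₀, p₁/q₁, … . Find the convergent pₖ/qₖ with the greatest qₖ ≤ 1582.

√2010 = [44; 1, 4, 1, 88, …] (period length 4).
Convergents:
  p_0/q_0 = 44/1
  p_1/q_1 = 45/1
  p_2/q_2 = 224/5
  p_3/q_3 = 269/6
  p_4/q_4 = 23896/533
  p_5/q_5 = 24165/539
  p_6/q_6 = 120556/2689
q_5 = 539 ≤ 1582 < 2689 = q_6, so the answer is 24165/539.

24165/539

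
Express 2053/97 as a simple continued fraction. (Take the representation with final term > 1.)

[21; 6, 16]

2053 = 21·97 + 16
97 = 6·16 + 1
16 = 16·1 + 0  (stop)
So 2053/97 = [21; 6, 16].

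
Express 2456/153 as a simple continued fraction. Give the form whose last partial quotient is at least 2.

2456 = 16·153 + 8
153 = 19·8 + 1
8 = 8·1 + 0  (stop)
So 2456/153 = [16; 19, 8].

[16; 19, 8]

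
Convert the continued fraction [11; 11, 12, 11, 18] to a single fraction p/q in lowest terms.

295721/26665

Using pₖ = aₖpₖ₋₁ + pₖ₋₂ and qₖ = aₖqₖ₋₁ + qₖ₋₂:
  k=0: a=11, p=11, q=1
  k=1: a=11, p=122, q=11
  k=2: a=12, p=1475, q=133
  k=3: a=11, p=16347, q=1474
  k=4: a=18, p=295721, q=26665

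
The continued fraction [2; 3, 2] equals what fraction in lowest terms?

16/7

Using pₖ = aₖpₖ₋₁ + pₖ₋₂ and qₖ = aₖqₖ₋₁ + qₖ₋₂:
  k=0: a=2, p=2, q=1
  k=1: a=3, p=7, q=3
  k=2: a=2, p=16, q=7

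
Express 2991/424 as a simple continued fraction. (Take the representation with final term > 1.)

[7; 18, 2, 3, 3]

2991 = 7*424 + 23
424 = 18*23 + 10
23 = 2*10 + 3
10 = 3*3 + 1
3 = 3*1 + 0  (stop)
So 2991/424 = [7; 18, 2, 3, 3].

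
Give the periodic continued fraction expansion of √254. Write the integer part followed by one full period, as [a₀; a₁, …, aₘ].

a₀ = ⌊√254⌋ = 15.
With m₀=0, d₀=1 and mₖ₊₁ = dₖaₖ − mₖ, dₖ₊₁ = (n − mₖ₊₁²)/dₖ, aₖ₊₁ = ⌊(a₀+mₖ₊₁)/dₖ₊₁⌋:
  k=1: m=15, d=29, a=1
  k=2: m=14, d=2, a=14
  k=3: m=14, d=29, a=1
  k=4: m=15, d=1, a=30
d=1 and a=2a₀=30 at k=4, so the next step gives (m, d) = (15, 29) again — its k=1 value — and the period has length 4.

[15; 1, 14, 1, 30]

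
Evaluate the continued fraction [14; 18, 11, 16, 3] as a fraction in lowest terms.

Using pₖ = aₖpₖ₋₁ + pₖ₋₂ and qₖ = aₖqₖ₋₁ + qₖ₋₂:
  k=0: a=14, p=14, q=1
  k=1: a=18, p=253, q=18
  k=2: a=11, p=2797, q=199
  k=3: a=16, p=45005, q=3202
  k=4: a=3, p=137812, q=9805

137812/9805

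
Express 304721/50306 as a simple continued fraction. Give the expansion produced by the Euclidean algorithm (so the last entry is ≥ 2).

304721 = 6·50306 + 2885
50306 = 17·2885 + 1261
2885 = 2·1261 + 363
1261 = 3·363 + 172
363 = 2·172 + 19
172 = 9·19 + 1
19 = 19·1 + 0  (stop)
So 304721/50306 = [6; 17, 2, 3, 2, 9, 19].

[6; 17, 2, 3, 2, 9, 19]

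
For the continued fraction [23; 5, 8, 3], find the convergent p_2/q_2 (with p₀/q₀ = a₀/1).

951/41

Using pₖ = aₖpₖ₋₁ + pₖ₋₂, qₖ = aₖqₖ₋₁ + qₖ₋₂ (with p₋₁=1, p₋₂=0, q₋₁=0, q₋₂=1):
  k=0: a=23, p=23, q=1
  k=1: a=5, p=116, q=5
  k=2: a=8, p=951, q=41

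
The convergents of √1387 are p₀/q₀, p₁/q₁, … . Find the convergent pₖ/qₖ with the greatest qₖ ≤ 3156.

√1387 = [37; 4, 8, 37, 8, 4, 74, …] (period length 6).
Convergents:
  p_0/q_0 = 37/1
  p_1/q_1 = 149/4
  p_2/q_2 = 1229/33
  p_3/q_3 = 45622/1225
  p_4/q_4 = 366205/9833
q_3 = 1225 ≤ 3156 < 9833 = q_4, so the answer is 45622/1225.

45622/1225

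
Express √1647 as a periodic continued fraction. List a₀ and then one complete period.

a₀ = ⌊√1647⌋ = 40.

[40; 1, 1, 2, 1, 1, 80]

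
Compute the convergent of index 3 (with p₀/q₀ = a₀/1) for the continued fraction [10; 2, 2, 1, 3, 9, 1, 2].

Using pₖ = aₖpₖ₋₁ + pₖ₋₂, qₖ = aₖqₖ₋₁ + qₖ₋₂ (with p₋₁=1, p₋₂=0, q₋₁=0, q₋₂=1):
  k=0: a=10, p=10, q=1
  k=1: a=2, p=21, q=2
  k=2: a=2, p=52, q=5
  k=3: a=1, p=73, q=7

73/7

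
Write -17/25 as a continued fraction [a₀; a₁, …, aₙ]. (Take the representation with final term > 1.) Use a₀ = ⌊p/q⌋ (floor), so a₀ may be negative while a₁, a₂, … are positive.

[-1; 3, 8]

-17 = -1·25 + 8
25 = 3·8 + 1
8 = 8·1 + 0  (stop)
So -17/25 = [-1; 3, 8].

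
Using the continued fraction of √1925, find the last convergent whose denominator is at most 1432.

30844/703

√1925 = [43; 1, 6, 1, 86, …] (period length 4).
Convergents:
  p_0/q_0 = 43/1
  p_1/q_1 = 44/1
  p_2/q_2 = 307/7
  p_3/q_3 = 351/8
  p_4/q_4 = 30493/695
  p_5/q_5 = 30844/703
  p_6/q_6 = 215557/4913
q_5 = 703 ≤ 1432 < 4913 = q_6, so the answer is 30844/703.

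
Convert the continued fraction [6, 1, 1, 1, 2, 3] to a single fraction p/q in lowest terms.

Using pₖ = aₖpₖ₋₁ + pₖ₋₂ and qₖ = aₖqₖ₋₁ + qₖ₋₂:
  k=0: a=6, p=6, q=1
  k=1: a=1, p=7, q=1
  k=2: a=1, p=13, q=2
  k=3: a=1, p=20, q=3
  k=4: a=2, p=53, q=8
  k=5: a=3, p=179, q=27

179/27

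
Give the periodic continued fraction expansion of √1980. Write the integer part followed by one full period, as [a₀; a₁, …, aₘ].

[44; 2, 88]

a₀ = ⌊√1980⌋ = 44.
With m₀=0, d₀=1 and mₖ₊₁ = dₖaₖ − mₖ, dₖ₊₁ = (n − mₖ₊₁²)/dₖ, aₖ₊₁ = ⌊(a₀+mₖ₊₁)/dₖ₊₁⌋:
  k=1: m=44, d=44, a=2
  k=2: m=44, d=1, a=88
d=1 and a=2a₀=88 at k=2, so the next step gives (m, d) = (44, 44) again — its k=1 value — and the period has length 2.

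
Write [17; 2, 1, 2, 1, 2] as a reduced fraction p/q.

521/30

Using pₖ = aₖpₖ₋₁ + pₖ₋₂ and qₖ = aₖqₖ₋₁ + qₖ₋₂:
  k=0: a=17, p=17, q=1
  k=1: a=2, p=35, q=2
  k=2: a=1, p=52, q=3
  k=3: a=2, p=139, q=8
  k=4: a=1, p=191, q=11
  k=5: a=2, p=521, q=30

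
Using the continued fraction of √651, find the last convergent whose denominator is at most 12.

√651 = [25; 1, 1, 16, 1, 1, 50, …] (period length 6).
Convergents:
  p_0/q_0 = 25/1
  p_1/q_1 = 26/1
  p_2/q_2 = 51/2
  p_3/q_3 = 842/33
q_2 = 2 ≤ 12 < 33 = q_3, so the answer is 51/2.

51/2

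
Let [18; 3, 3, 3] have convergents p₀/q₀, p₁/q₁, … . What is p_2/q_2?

Using pₖ = aₖpₖ₋₁ + pₖ₋₂, qₖ = aₖqₖ₋₁ + qₖ₋₂ (with p₋₁=1, p₋₂=0, q₋₁=0, q₋₂=1):
  k=0: a=18, p=18, q=1
  k=1: a=3, p=55, q=3
  k=2: a=3, p=183, q=10

183/10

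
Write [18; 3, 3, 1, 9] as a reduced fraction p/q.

2325/127

Fold from the inside: start with 9/1.
  1 + 1/9 = 10/9
  3 + 9/10 = 39/10
  3 + 10/39 = 127/39
  18 + 39/127 = 2325/127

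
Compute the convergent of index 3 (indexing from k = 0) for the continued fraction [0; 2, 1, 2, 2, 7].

3/8

Using pₖ = aₖpₖ₋₁ + pₖ₋₂, qₖ = aₖqₖ₋₁ + qₖ₋₂ (with p₋₁=1, p₋₂=0, q₋₁=0, q₋₂=1):
  k=0: a=0, p=0, q=1
  k=1: a=2, p=1, q=2
  k=2: a=1, p=1, q=3
  k=3: a=2, p=3, q=8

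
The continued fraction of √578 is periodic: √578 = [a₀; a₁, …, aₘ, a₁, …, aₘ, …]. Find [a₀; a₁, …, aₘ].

a₀ = ⌊√578⌋ = 24.
With m₀=0, d₀=1 and mₖ₊₁ = dₖaₖ − mₖ, dₖ₊₁ = (n − mₖ₊₁²)/dₖ, aₖ₊₁ = ⌊(a₀+mₖ₊₁)/dₖ₊₁⌋:
  k=1: m=24, d=2, a=24
  k=2: m=24, d=1, a=48
d=1 and a=2a₀=48 at k=2, so the next step gives (m, d) = (24, 2) again — its k=1 value — and the period has length 2.

[24; 24, 48]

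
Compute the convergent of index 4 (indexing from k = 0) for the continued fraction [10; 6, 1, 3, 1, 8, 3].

345/34

Using pₖ = aₖpₖ₋₁ + pₖ₋₂, qₖ = aₖqₖ₋₁ + qₖ₋₂ (with p₋₁=1, p₋₂=0, q₋₁=0, q₋₂=1):
  k=0: a=10, p=10, q=1
  k=1: a=6, p=61, q=6
  k=2: a=1, p=71, q=7
  k=3: a=3, p=274, q=27
  k=4: a=1, p=345, q=34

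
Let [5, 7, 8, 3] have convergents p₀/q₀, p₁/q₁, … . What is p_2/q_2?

Using pₖ = aₖpₖ₋₁ + pₖ₋₂, qₖ = aₖqₖ₋₁ + qₖ₋₂ (with p₋₁=1, p₋₂=0, q₋₁=0, q₋₂=1):
  k=0: a=5, p=5, q=1
  k=1: a=7, p=36, q=7
  k=2: a=8, p=293, q=57

293/57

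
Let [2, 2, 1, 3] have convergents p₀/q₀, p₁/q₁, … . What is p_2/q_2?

Using pₖ = aₖpₖ₋₁ + pₖ₋₂, qₖ = aₖqₖ₋₁ + qₖ₋₂ (with p₋₁=1, p₋₂=0, q₋₁=0, q₋₂=1):
  k=0: a=2, p=2, q=1
  k=1: a=2, p=5, q=2
  k=2: a=1, p=7, q=3

7/3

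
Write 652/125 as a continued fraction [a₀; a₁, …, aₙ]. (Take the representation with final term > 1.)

652 = 5×125 + 27
125 = 4×27 + 17
27 = 1×17 + 10
17 = 1×10 + 7
10 = 1×7 + 3
7 = 2×3 + 1
3 = 3×1 + 0  (stop)
So 652/125 = [5; 4, 1, 1, 1, 2, 3].

[5; 4, 1, 1, 1, 2, 3]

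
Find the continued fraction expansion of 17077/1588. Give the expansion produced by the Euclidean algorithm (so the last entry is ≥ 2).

17077 = 10×1588 + 1197
1588 = 1×1197 + 391
1197 = 3×391 + 24
391 = 16×24 + 7
24 = 3×7 + 3
7 = 2×3 + 1
3 = 3×1 + 0  (stop)
So 17077/1588 = [10; 1, 3, 16, 3, 2, 3].

[10; 1, 3, 16, 3, 2, 3]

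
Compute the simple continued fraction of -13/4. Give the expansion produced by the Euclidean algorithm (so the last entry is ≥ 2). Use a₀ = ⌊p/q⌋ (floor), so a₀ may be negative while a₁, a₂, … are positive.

-13 = -4·4 + 3
4 = 1·3 + 1
3 = 3·1 + 0  (stop)
So -13/4 = [-4; 1, 3].

[-4; 1, 3]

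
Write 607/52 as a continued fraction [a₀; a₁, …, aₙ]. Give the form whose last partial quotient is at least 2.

[11; 1, 2, 17]

607 = 11·52 + 35
52 = 1·35 + 17
35 = 2·17 + 1
17 = 17·1 + 0  (stop)
So 607/52 = [11; 1, 2, 17].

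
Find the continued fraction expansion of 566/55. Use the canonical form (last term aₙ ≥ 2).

[10; 3, 2, 3, 2]

566 = 10×55 + 16
55 = 3×16 + 7
16 = 2×7 + 2
7 = 3×2 + 1
2 = 2×1 + 0  (stop)
So 566/55 = [10; 3, 2, 3, 2].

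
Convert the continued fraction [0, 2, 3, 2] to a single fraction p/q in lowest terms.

Fold from the inside: start with 2/1.
  3 + 1/2 = 7/2
  2 + 2/7 = 16/7
  0 + 7/16 = 7/16

7/16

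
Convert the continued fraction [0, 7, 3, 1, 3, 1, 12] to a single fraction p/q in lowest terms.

Fold from the inside: start with 12/1.
  1 + 1/12 = 13/12
  3 + 12/13 = 51/13
  1 + 13/51 = 64/51
  3 + 51/64 = 243/64
  7 + 64/243 = 1765/243
  0 + 243/1765 = 243/1765

243/1765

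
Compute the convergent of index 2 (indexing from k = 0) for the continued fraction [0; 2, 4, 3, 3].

4/9

Using pₖ = aₖpₖ₋₁ + pₖ₋₂, qₖ = aₖqₖ₋₁ + qₖ₋₂ (with p₋₁=1, p₋₂=0, q₋₁=0, q₋₂=1):
  k=0: a=0, p=0, q=1
  k=1: a=2, p=1, q=2
  k=2: a=4, p=4, q=9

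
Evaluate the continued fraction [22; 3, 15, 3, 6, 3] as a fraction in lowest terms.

62893/2817

Using pₖ = aₖpₖ₋₁ + pₖ₋₂ and qₖ = aₖqₖ₋₁ + qₖ₋₂:
  k=0: a=22, p=22, q=1
  k=1: a=3, p=67, q=3
  k=2: a=15, p=1027, q=46
  k=3: a=3, p=3148, q=141
  k=4: a=6, p=19915, q=892
  k=5: a=3, p=62893, q=2817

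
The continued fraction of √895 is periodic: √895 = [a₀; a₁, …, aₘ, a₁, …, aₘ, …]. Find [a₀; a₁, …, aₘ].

a₀ = ⌊√895⌋ = 29.
With m₀=0, d₀=1 and mₖ₊₁ = dₖaₖ − mₖ, dₖ₊₁ = (n − mₖ₊₁²)/dₖ, aₖ₊₁ = ⌊(a₀+mₖ₊₁)/dₖ₊₁⌋:
  k=1: m=29, d=54, a=1
  k=2: m=25, d=5, a=10
  k=3: m=25, d=54, a=1
  k=4: m=29, d=1, a=58
d=1 and a=2a₀=58 at k=4, so the next step gives (m, d) = (29, 54) again — its k=1 value — and the period has length 4.

[29; 1, 10, 1, 58]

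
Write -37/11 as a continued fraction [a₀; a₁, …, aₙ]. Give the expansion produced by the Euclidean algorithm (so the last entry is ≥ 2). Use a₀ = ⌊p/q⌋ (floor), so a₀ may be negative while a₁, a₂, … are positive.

[-4; 1, 1, 1, 3]

-37 = -4·11 + 7
11 = 1·7 + 4
7 = 1·4 + 3
4 = 1·3 + 1
3 = 3·1 + 0  (stop)
So -37/11 = [-4; 1, 1, 1, 3].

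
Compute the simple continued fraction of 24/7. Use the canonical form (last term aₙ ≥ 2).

24 = 3*7 + 3
7 = 2*3 + 1
3 = 3*1 + 0  (stop)
So 24/7 = [3; 2, 3].

[3; 2, 3]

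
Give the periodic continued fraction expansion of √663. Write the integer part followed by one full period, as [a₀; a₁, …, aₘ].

[25; 1, 2, 1, 50]

a₀ = ⌊√663⌋ = 25.
With m₀=0, d₀=1 and mₖ₊₁ = dₖaₖ − mₖ, dₖ₊₁ = (n − mₖ₊₁²)/dₖ, aₖ₊₁ = ⌊(a₀+mₖ₊₁)/dₖ₊₁⌋:
  k=1: m=25, d=38, a=1
  k=2: m=13, d=13, a=2
  k=3: m=13, d=38, a=1
  k=4: m=25, d=1, a=50
d=1 and a=2a₀=50 at k=4, so the next step gives (m, d) = (25, 38) again — its k=1 value — and the period has length 4.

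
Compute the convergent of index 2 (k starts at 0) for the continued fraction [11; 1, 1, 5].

23/2

Using pₖ = aₖpₖ₋₁ + pₖ₋₂, qₖ = aₖqₖ₋₁ + qₖ₋₂ (with p₋₁=1, p₋₂=0, q₋₁=0, q₋₂=1):
  k=0: a=11, p=11, q=1
  k=1: a=1, p=12, q=1
  k=2: a=1, p=23, q=2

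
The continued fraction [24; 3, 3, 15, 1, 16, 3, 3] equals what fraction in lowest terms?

682823/28099

Using pₖ = aₖpₖ₋₁ + pₖ₋₂ and qₖ = aₖqₖ₋₁ + qₖ₋₂:
  k=0: a=24, p=24, q=1
  k=1: a=3, p=73, q=3
  k=2: a=3, p=243, q=10
  k=3: a=15, p=3718, q=153
  k=4: a=1, p=3961, q=163
  k=5: a=16, p=67094, q=2761
  k=6: a=3, p=205243, q=8446
  k=7: a=3, p=682823, q=28099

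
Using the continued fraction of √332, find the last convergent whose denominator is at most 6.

√332 = [18; 4, 1, 1, 8, 1, 1, 4, 36, …] (period length 8).
Convergents:
  p_0/q_0 = 18/1
  p_1/q_1 = 73/4
  p_2/q_2 = 91/5
  p_3/q_3 = 164/9
q_2 = 5 ≤ 6 < 9 = q_3, so the answer is 91/5.

91/5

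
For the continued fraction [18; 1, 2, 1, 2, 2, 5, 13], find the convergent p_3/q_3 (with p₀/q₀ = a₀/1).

Using pₖ = aₖpₖ₋₁ + pₖ₋₂, qₖ = aₖqₖ₋₁ + qₖ₋₂ (with p₋₁=1, p₋₂=0, q₋₁=0, q₋₂=1):
  k=0: a=18, p=18, q=1
  k=1: a=1, p=19, q=1
  k=2: a=2, p=56, q=3
  k=3: a=1, p=75, q=4

75/4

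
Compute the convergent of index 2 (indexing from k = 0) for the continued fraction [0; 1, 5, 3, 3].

Using pₖ = aₖpₖ₋₁ + pₖ₋₂, qₖ = aₖqₖ₋₁ + qₖ₋₂ (with p₋₁=1, p₋₂=0, q₋₁=0, q₋₂=1):
  k=0: a=0, p=0, q=1
  k=1: a=1, p=1, q=1
  k=2: a=5, p=5, q=6

5/6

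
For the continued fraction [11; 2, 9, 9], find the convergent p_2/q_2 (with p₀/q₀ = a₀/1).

Using pₖ = aₖpₖ₋₁ + pₖ₋₂, qₖ = aₖqₖ₋₁ + qₖ₋₂ (with p₋₁=1, p₋₂=0, q₋₁=0, q₋₂=1):
  k=0: a=11, p=11, q=1
  k=1: a=2, p=23, q=2
  k=2: a=9, p=218, q=19

218/19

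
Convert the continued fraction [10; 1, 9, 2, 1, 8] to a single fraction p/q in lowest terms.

Using pₖ = aₖpₖ₋₁ + pₖ₋₂ and qₖ = aₖqₖ₋₁ + qₖ₋₂:
  k=0: a=10, p=10, q=1
  k=1: a=1, p=11, q=1
  k=2: a=9, p=109, q=10
  k=3: a=2, p=229, q=21
  k=4: a=1, p=338, q=31
  k=5: a=8, p=2933, q=269

2933/269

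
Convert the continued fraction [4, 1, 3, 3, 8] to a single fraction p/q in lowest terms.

515/108

Fold from the inside: start with 8/1.
  3 + 1/8 = 25/8
  3 + 8/25 = 83/25
  1 + 25/83 = 108/83
  4 + 83/108 = 515/108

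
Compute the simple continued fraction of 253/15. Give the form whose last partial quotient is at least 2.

[16; 1, 6, 2]

253 = 16*15 + 13
15 = 1*13 + 2
13 = 6*2 + 1
2 = 2*1 + 0  (stop)
So 253/15 = [16; 1, 6, 2].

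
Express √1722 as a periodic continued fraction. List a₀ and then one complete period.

[41; 2, 82]

a₀ = ⌊√1722⌋ = 41.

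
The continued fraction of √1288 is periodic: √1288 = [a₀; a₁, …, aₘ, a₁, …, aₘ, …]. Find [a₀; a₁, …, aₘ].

a₀ = ⌊√1288⌋ = 35.
With m₀=0, d₀=1 and mₖ₊₁ = dₖaₖ − mₖ, dₖ₊₁ = (n − mₖ₊₁²)/dₖ, aₖ₊₁ = ⌊(a₀+mₖ₊₁)/dₖ₊₁⌋:
  k=1: m=35, d=63, a=1
  k=2: m=28, d=8, a=7
  k=3: m=28, d=63, a=1
  k=4: m=35, d=1, a=70
d=1 and a=2a₀=70 at k=4, so the next step gives (m, d) = (35, 63) again — its k=1 value — and the period has length 4.

[35; 1, 7, 1, 70]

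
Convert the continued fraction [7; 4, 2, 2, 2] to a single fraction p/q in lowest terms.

Fold from the inside: start with 2/1.
  2 + 1/2 = 5/2
  2 + 2/5 = 12/5
  4 + 5/12 = 53/12
  7 + 12/53 = 383/53

383/53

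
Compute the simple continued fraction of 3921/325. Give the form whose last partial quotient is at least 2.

[12; 15, 2, 10]

3921 = 12·325 + 21
325 = 15·21 + 10
21 = 2·10 + 1
10 = 10·1 + 0  (stop)
So 3921/325 = [12; 15, 2, 10].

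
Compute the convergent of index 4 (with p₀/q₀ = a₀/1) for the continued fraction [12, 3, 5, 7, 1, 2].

Using pₖ = aₖpₖ₋₁ + pₖ₋₂, qₖ = aₖqₖ₋₁ + qₖ₋₂ (with p₋₁=1, p₋₂=0, q₋₁=0, q₋₂=1):
  k=0: a=12, p=12, q=1
  k=1: a=3, p=37, q=3
  k=2: a=5, p=197, q=16
  k=3: a=7, p=1416, q=115
  k=4: a=1, p=1613, q=131

1613/131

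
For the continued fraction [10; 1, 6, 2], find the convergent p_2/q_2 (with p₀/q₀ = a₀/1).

76/7

Using pₖ = aₖpₖ₋₁ + pₖ₋₂, qₖ = aₖqₖ₋₁ + qₖ₋₂ (with p₋₁=1, p₋₂=0, q₋₁=0, q₋₂=1):
  k=0: a=10, p=10, q=1
  k=1: a=1, p=11, q=1
  k=2: a=6, p=76, q=7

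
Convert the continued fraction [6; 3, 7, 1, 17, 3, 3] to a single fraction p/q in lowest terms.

28724/4545

Using pₖ = aₖpₖ₋₁ + pₖ₋₂ and qₖ = aₖqₖ₋₁ + qₖ₋₂:
  k=0: a=6, p=6, q=1
  k=1: a=3, p=19, q=3
  k=2: a=7, p=139, q=22
  k=3: a=1, p=158, q=25
  k=4: a=17, p=2825, q=447
  k=5: a=3, p=8633, q=1366
  k=6: a=3, p=28724, q=4545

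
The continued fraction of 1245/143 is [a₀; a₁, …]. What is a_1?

1

1245 = 8·143 + 101   →  a_0 = 8
143 = 1·101 + 42   →  a_1 = 1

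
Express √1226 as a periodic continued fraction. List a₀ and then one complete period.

[35; 70]

a₀ = ⌊√1226⌋ = 35.
With m₀=0, d₀=1 and mₖ₊₁ = dₖaₖ − mₖ, dₖ₊₁ = (n − mₖ₊₁²)/dₖ, aₖ₊₁ = ⌊(a₀+mₖ₊₁)/dₖ₊₁⌋:
  k=1: m=35, d=1, a=70
d=1 and a=2a₀=70 at k=1, so the next step gives (m, d) = (35, 1) again — its k=1 value — and the period has length 1.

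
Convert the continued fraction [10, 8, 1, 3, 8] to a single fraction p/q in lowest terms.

Fold from the inside: start with 8/1.
  3 + 1/8 = 25/8
  1 + 8/25 = 33/25
  8 + 25/33 = 289/33
  10 + 33/289 = 2923/289

2923/289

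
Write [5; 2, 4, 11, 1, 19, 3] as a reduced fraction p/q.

Using pₖ = aₖpₖ₋₁ + pₖ₋₂ and qₖ = aₖqₖ₋₁ + qₖ₋₂:
  k=0: a=5, p=5, q=1
  k=1: a=2, p=11, q=2
  k=2: a=4, p=49, q=9
  k=3: a=11, p=550, q=101
  k=4: a=1, p=599, q=110
  k=5: a=19, p=11931, q=2191
  k=6: a=3, p=36392, q=6683

36392/6683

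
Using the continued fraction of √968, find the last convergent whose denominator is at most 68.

√968 = [31; 8, 1, 6, 1, 8, 62, …] (period length 6).
Convergents:
  p_0/q_0 = 31/1
  p_1/q_1 = 249/8
  p_2/q_2 = 280/9
  p_3/q_3 = 1929/62
  p_4/q_4 = 2209/71
q_3 = 62 ≤ 68 < 71 = q_4, so the answer is 1929/62.

1929/62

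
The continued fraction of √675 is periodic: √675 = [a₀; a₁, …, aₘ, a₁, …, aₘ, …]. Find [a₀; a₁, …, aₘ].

a₀ = ⌊√675⌋ = 25.
With m₀=0, d₀=1 and mₖ₊₁ = dₖaₖ − mₖ, dₖ₊₁ = (n − mₖ₊₁²)/dₖ, aₖ₊₁ = ⌊(a₀+mₖ₊₁)/dₖ₊₁⌋:
  k=1: m=25, d=50, a=1
  k=2: m=25, d=1, a=50
d=1 and a=2a₀=50 at k=2, so the next step gives (m, d) = (25, 50) again — its k=1 value — and the period has length 2.

[25; 1, 50]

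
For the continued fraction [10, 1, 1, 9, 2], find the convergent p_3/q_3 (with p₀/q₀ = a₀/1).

200/19

Using pₖ = aₖpₖ₋₁ + pₖ₋₂, qₖ = aₖqₖ₋₁ + qₖ₋₂ (with p₋₁=1, p₋₂=0, q₋₁=0, q₋₂=1):
  k=0: a=10, p=10, q=1
  k=1: a=1, p=11, q=1
  k=2: a=1, p=21, q=2
  k=3: a=9, p=200, q=19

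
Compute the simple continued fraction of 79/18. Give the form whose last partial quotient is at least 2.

79 = 4*18 + 7
18 = 2*7 + 4
7 = 1*4 + 3
4 = 1*3 + 1
3 = 3*1 + 0  (stop)
So 79/18 = [4; 2, 1, 1, 3].

[4; 2, 1, 1, 3]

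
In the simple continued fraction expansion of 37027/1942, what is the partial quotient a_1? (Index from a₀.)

37027 = 19·1942 + 129   →  a_0 = 19
1942 = 15·129 + 7   →  a_1 = 15

15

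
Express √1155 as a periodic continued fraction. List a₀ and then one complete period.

[33; 1, 66]

a₀ = ⌊√1155⌋ = 33.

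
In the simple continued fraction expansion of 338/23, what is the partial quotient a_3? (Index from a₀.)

338 = 14·23 + 16   →  a_0 = 14
23 = 1·16 + 7   →  a_1 = 1
16 = 2·7 + 2   →  a_2 = 2
7 = 3·2 + 1   →  a_3 = 3

3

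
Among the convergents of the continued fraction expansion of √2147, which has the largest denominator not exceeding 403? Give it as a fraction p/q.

6487/140

√2147 = [46; 2, 1, 45, 1, 2, 92, …] (period length 6).
Convergents:
  p_0/q_0 = 46/1
  p_1/q_1 = 93/2
  p_2/q_2 = 139/3
  p_3/q_3 = 6348/137
  p_4/q_4 = 6487/140
  p_5/q_5 = 19322/417
q_4 = 140 ≤ 403 < 417 = q_5, so the answer is 6487/140.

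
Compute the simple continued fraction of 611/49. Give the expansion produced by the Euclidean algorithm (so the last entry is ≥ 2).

611 = 12×49 + 23
49 = 2×23 + 3
23 = 7×3 + 2
3 = 1×2 + 1
2 = 2×1 + 0  (stop)
So 611/49 = [12; 2, 7, 1, 2].

[12; 2, 7, 1, 2]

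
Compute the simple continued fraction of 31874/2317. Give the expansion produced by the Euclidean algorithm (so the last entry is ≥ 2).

[13; 1, 3, 9, 4, 15]

31874 = 13×2317 + 1753
2317 = 1×1753 + 564
1753 = 3×564 + 61
564 = 9×61 + 15
61 = 4×15 + 1
15 = 15×1 + 0  (stop)
So 31874/2317 = [13; 1, 3, 9, 4, 15].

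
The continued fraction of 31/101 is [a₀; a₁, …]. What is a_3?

1

31 = 0·101 + 31   →  a_0 = 0
101 = 3·31 + 8   →  a_1 = 3
31 = 3·8 + 7   →  a_2 = 3
8 = 1·7 + 1   →  a_3 = 1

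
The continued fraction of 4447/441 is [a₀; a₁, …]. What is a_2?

4447 = 10·441 + 37   →  a_0 = 10
441 = 11·37 + 34   →  a_1 = 11
37 = 1·34 + 3   →  a_2 = 1

1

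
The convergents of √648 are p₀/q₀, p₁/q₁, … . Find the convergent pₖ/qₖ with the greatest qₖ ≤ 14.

280/11

√648 = [25; 2, 5, 6, 5, 2, 50, …] (period length 6).
Convergents:
  p_0/q_0 = 25/1
  p_1/q_1 = 51/2
  p_2/q_2 = 280/11
  p_3/q_3 = 1731/68
q_2 = 11 ≤ 14 < 68 = q_3, so the answer is 280/11.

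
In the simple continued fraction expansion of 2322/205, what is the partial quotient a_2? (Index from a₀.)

16

2322 = 11·205 + 67   →  a_0 = 11
205 = 3·67 + 4   →  a_1 = 3
67 = 16·4 + 3   →  a_2 = 16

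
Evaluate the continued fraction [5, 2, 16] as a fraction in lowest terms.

181/33

Fold from the inside: start with 16/1.
  2 + 1/16 = 33/16
  5 + 16/33 = 181/33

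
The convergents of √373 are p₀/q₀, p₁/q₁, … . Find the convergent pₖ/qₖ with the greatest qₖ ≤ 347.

√373 = [19; 3, 5, 5, 3, 38, …] (period length 5).
Convergents:
  p_0/q_0 = 19/1
  p_1/q_1 = 58/3
  p_2/q_2 = 309/16
  p_3/q_3 = 1603/83
  p_4/q_4 = 5118/265
  p_5/q_5 = 196087/10153
q_4 = 265 ≤ 347 < 10153 = q_5, so the answer is 5118/265.

5118/265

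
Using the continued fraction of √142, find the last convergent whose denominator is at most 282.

3277/275

√142 = [11; 1, 10, 1, 22, …] (period length 4).
Convergents:
  p_0/q_0 = 11/1
  p_1/q_1 = 12/1
  p_2/q_2 = 131/11
  p_3/q_3 = 143/12
  p_4/q_4 = 3277/275
  p_5/q_5 = 3420/287
q_4 = 275 ≤ 282 < 287 = q_5, so the answer is 3277/275.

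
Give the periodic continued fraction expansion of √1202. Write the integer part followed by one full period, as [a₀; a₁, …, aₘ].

a₀ = ⌊√1202⌋ = 34.
With m₀=0, d₀=1 and mₖ₊₁ = dₖaₖ − mₖ, dₖ₊₁ = (n − mₖ₊₁²)/dₖ, aₖ₊₁ = ⌊(a₀+mₖ₊₁)/dₖ₊₁⌋:
  k=1: m=34, d=46, a=1
  k=2: m=12, d=23, a=2
  k=3: m=34, d=2, a=34
  k=4: m=34, d=23, a=2
  k=5: m=12, d=46, a=1
  k=6: m=34, d=1, a=68
d=1 and a=2a₀=68 at k=6, so the next step gives (m, d) = (34, 46) again — its k=1 value — and the period has length 6.

[34; 1, 2, 34, 2, 1, 68]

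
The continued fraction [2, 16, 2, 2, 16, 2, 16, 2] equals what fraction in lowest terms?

194073/94166

Using pₖ = aₖpₖ₋₁ + pₖ₋₂ and qₖ = aₖqₖ₋₁ + qₖ₋₂:
  k=0: a=2, p=2, q=1
  k=1: a=16, p=33, q=16
  k=2: a=2, p=68, q=33
  k=3: a=2, p=169, q=82
  k=4: a=16, p=2772, q=1345
  k=5: a=2, p=5713, q=2772
  k=6: a=16, p=94180, q=45697
  k=7: a=2, p=194073, q=94166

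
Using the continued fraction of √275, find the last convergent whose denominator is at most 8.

116/7

√275 = [16; 1, 1, 2, 1, 1, 32, …] (period length 6).
Convergents:
  p_0/q_0 = 16/1
  p_1/q_1 = 17/1
  p_2/q_2 = 33/2
  p_3/q_3 = 83/5
  p_4/q_4 = 116/7
  p_5/q_5 = 199/12
q_4 = 7 ≤ 8 < 12 = q_5, so the answer is 116/7.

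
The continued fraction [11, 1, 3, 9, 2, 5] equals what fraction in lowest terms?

5020/427

Fold from the inside: start with 5/1.
  2 + 1/5 = 11/5
  9 + 5/11 = 104/11
  3 + 11/104 = 323/104
  1 + 104/323 = 427/323
  11 + 323/427 = 5020/427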